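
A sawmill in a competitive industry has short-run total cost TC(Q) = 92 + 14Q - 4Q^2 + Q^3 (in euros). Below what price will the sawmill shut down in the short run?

The shutdown price is the minimum of AVC. VC = 14Q - 4Q^2 + Q^3, so AVC = 14 - 4Q + Q^2.
At the minimum of AVC, MC = AVC. MC = 14 - 8Q + 3Q^2; setting MC = AVC gives 2Q^2 - 4Q = 0, so Q = 2. min AVC = 10.
So the shutdown price is €10.

€10 per unit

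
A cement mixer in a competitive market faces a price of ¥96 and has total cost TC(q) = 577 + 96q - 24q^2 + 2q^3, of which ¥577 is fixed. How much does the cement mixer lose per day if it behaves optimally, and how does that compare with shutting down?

AVC = 96 - 24q + 2q^2 has its minimum ¥24 at q = 6; price ¥96 clears that bar, so the firm operates.
MC = 96 - 48q + 6q^2. Setting P = MC and taking the root on the rising branch gives q* = 8.
TR = 96·8 = 768. TC = 577 + 256 = 833. Profit = 768 − 833 = -¥65.
Shutting down would mean losing the fixed cost of ¥577, so operating at a loss of ¥65 is better by ¥512.

Profit = -¥65 at q = 8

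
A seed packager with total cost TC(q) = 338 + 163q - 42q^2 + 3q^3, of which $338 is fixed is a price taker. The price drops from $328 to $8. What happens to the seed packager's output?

MC = 163 - 84q + 9q^2; the shutdown threshold is min AVC = $16 (at q = 7).
At P = $328 ≥ min AVC, set P = MC on the rising branch: q = 11.
At P = $8 < min AVC = $16, price no longer covers variable cost at any output, so the firm shuts down: q = 0.

Output falls from 11 to 0 (the firm shuts down)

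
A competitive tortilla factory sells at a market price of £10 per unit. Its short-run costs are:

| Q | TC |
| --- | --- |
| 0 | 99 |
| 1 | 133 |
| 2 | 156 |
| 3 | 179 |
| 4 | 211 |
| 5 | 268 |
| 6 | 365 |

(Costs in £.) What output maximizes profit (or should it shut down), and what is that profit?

Q = 0 (shut down); profit = -£99

Compute π = P·Q − TC at each output: Q=0: -99; Q=1: -123; Q=2: -136; Q=3: -149; Q=4: -171; Q=5: -218; Q=6: -305.
Profit is highest at Q = 0. Equivalently, the lowest AVC in the table is 80/3 ≈ £26.67 at Q = 3, and P = £10 falls below it — price never covers variable cost, so the firm shuts down and loses only its fixed cost.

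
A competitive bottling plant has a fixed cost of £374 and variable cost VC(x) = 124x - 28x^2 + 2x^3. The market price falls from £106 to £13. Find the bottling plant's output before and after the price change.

Output falls from 9 to 0 (the firm shuts down)

AVC = 124 - 28x + 2x^2, minimized at x = 7 where min AVC = £26. MC = 124 - 56x + 6x^2.
At P = £106 ≥ min AVC, set P = MC on the rising branch: x = 9.
At P = £13 < min AVC = £26, price no longer covers variable cost at any output, so the firm shuts down: x = 0.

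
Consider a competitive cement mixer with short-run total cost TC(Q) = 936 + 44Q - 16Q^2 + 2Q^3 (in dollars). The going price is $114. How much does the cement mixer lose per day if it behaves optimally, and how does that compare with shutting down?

AVC = 44 - 16Q + 2Q^2; min AVC = $12 at Q = 4. Since P = $114 ≥ min AVC, the firm produces.
MC = 44 - 32Q + 6Q^2. Setting P = MC and taking the root on the rising branch gives Q* = 7.
TR = 114·7 = 798. TC = 936 + 210 = 1146. Profit = 798 − 1146 = -$348.
Shutting down would mean losing the fixed cost of $936, so operating at a loss of $348 is better by $588.

Profit = -$348 at Q = 7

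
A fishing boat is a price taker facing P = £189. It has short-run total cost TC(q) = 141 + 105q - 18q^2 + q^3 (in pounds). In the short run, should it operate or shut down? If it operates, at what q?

Produce at q = 14

Strip out fixed cost: VC = 105q - 18q^2 + q^3. Then AVC = 105 - 18q + q^2 and MC = 105 - 36q + 3q^2.
AVC is minimized where dAVC/dq = -18 + 2q = 0, at q = 9; min AVC = 105 - 18·9 + 9^2 = £24.
Because £189 ≥ £24, revenue can cover variable cost; the firm operates.
Set P = MC: 189 = 105 - 36q + 3q^2 → -84 - 36q + 3q^2 = 0. The roots are q = -2 and q = 14; the profit-maximizing output is on the rising part of MC, so q* = 14.
Check: AVC at q = 14 is £49 ≤ P, so revenue covers variable cost.
Profit = P·q − TC = 189·14 − 827 = £1819.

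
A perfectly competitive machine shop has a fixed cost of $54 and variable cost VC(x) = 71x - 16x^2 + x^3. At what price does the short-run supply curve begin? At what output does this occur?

$7 per unit, at x = 8

The shutdown price is the minimum of AVC. VC = 71x - 16x^2 + x^3, so AVC = 71 - 16x + x^2.
dAVC/dx = -16 + 2x = 0 gives x = 8. min AVC = 71 - 16·8 + 8^2 = 7.
For P < $7 the firm produces nothing.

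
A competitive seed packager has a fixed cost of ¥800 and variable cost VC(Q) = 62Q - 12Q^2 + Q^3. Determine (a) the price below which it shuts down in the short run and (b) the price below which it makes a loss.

Shutdown price = min AVC. AVC = 62 - 12Q + Q^2, with vertex at Q = 6 and minimum ¥26.
ATC = 800/Q + 62 - 12Q + Q^2. Setting dATC/dQ = −800/Q^2 − 12 + 2Q = 0 gives Q = 10 (since 2·10^3 − 12·10^2 = 800).
min ATC = 800/10 + 62 − 12·10 + 10^2 = ¥122. That is the break-even price.
Between these two prices the firm operates at a loss; above ¥122 it earns a profit.

Shutdown price = ¥26; break-even price = ¥122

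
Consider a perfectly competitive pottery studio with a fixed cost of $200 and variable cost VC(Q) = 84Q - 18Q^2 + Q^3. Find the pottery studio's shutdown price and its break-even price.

Shutdown price = min AVC. AVC = 84 - 18Q + Q^2, with vertex at Q = 9 and minimum $3.
ATC = 200/Q + 84 - 18Q + Q^2. Setting dATC/dQ = −200/Q^2 − 18 + 2Q = 0 gives Q = 10 (since 2·10^3 − 18·10^2 = 200).
min ATC = 200/10 + 84 − 18·10 + 10^2 = $24. That is the break-even price.
Between these two prices the firm operates at a loss; above $24 it earns a profit.

Shutdown price = $3; break-even price = $24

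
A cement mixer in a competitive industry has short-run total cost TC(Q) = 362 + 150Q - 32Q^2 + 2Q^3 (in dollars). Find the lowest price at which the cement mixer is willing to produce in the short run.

$22 per unit

Short-run supply begins at min AVC. From VC = 150Q - 32Q^2 + 2Q^3, AVC = 150 - 32Q + 2Q^2.
At the minimum of AVC, MC = AVC. MC = 150 - 64Q + 6Q^2; setting MC = AVC gives 4Q^2 - 32Q = 0, so Q = 8. min AVC = 22.
The firm shuts down for any P below $22.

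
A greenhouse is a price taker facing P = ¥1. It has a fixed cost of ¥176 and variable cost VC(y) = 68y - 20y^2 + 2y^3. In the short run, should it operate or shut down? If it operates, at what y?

Shut down

Strip out fixed cost: VC = 68y - 20y^2 + 2y^3. Then AVC = 68 - 20y + 2y^2 and MC = 68 - 40y + 6y^2.
AVC is minimized where dAVC/dy = -20 + 4y = 0, at y = 5; min AVC = 68 - 20·5 + 2·5^2 = ¥18.
With P < min AVC (¥1 < ¥18), every unit sold adds to the loss.
Shutting down limits the loss to fixed cost, ¥176.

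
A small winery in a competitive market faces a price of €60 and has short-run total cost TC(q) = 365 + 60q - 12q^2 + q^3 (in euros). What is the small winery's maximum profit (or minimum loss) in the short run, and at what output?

Profit = -€109 at q = 8

AVC = 60 - 12q + q^2; min AVC = €24 at q = 6. Since P = €60 ≥ min AVC, the firm produces.
MC = 60 - 24q + 3q^2. Setting P = MC and taking the root on the rising branch gives q* = 8.
TR = 60·8 = 480. TC = 365 + 224 = 589. Profit = 480 − 589 = -€109.
By producing, the firm covers all variable cost plus €256 of fixed cost; shutting down would lose the full €365.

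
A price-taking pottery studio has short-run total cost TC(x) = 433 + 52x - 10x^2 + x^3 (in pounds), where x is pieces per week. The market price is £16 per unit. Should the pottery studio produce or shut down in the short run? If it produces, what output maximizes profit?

Shut down

Variable cost is VC = 52x - 10x^2 + x^3, so AVC = VC/x = 52 - 10x + x^2 and MC = dTC/dx = 52 - 20x + 3x^2.
AVC is minimized where dAVC/dx = -10 + 2x = 0, at x = 5; min AVC = 52 - 10·5 + 5^2 = £27.
P = £16 lies below min AVC = £27; no output level covers variable cost.
The firm minimizes its loss by shutting down and losing only its fixed cost of £433.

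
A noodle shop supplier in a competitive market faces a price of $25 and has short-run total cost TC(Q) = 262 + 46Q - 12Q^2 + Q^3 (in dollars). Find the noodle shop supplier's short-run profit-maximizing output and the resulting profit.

AVC = 46 - 12Q + Q^2 has its minimum $10 at Q = 6; price $25 clears that bar, so the firm operates.
MC = 46 - 24Q + 3Q^2. Setting P = MC and taking the root on the rising branch gives Q* = 7.
TR = 25·7 = 175. TC = 262 + 77 = 339. Profit = 175 − 339 = -$164.
That loss of $164 beats the $262 the firm would lose by shutting down; producing recovers $98 of fixed cost.

Profit = -$164 at Q = 7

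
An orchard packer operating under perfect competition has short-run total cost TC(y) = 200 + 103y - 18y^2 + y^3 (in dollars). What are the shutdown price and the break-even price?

AVC = 103 - 18y + y^2; minimized at y = 9, giving min AVC = $22. That is the shutdown price.
ATC = 200/y + 103 - 18y + y^2. Setting dATC/dy = −200/y^2 − 18 + 2y = 0 gives y = 10 (since 2·10^3 − 18·10^2 = 200).
min ATC = 200/10 + 103 − 18·10 + 10^2 = $43. That is the break-even price.
Between these two prices the firm operates at a loss; above $43 it earns a profit.

Shutdown price = $22; break-even price = $43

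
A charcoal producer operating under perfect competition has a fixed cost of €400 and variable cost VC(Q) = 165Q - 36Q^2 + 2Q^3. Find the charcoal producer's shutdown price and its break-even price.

Shutdown price = min AVC. AVC = 165 - 36Q + 2Q^2, with vertex at Q = 9 and minimum €3.
ATC = 400/Q + 165 - 36Q + 2Q^2. Setting dATC/dQ = −400/Q^2 − 36 + 4Q = 0 gives Q = 10 (since 4·10^3 − 36·10^2 = 400).
min ATC = 400/10 + 165 − 36·10 + 2·10^2 = €45. That is the break-even price.
Between these two prices the firm operates at a loss; above €45 it earns a profit.

Shutdown price = €3; break-even price = €45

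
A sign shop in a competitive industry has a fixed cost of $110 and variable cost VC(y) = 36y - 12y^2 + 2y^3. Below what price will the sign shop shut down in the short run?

$18 per unit

The firm shuts down when price falls below the minimum of average variable cost. AVC = VC/y = 36 - 12y + 2y^2.
dAVC/dy = -12 + 4y = 0 gives y = 3. min AVC = 36 - 12·3 + 2·3^2 = 18.
So the shutdown price is $18.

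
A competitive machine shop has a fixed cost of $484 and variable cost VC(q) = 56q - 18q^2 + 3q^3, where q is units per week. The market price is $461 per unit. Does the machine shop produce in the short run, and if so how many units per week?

From TC, MC = TC'(q) = 56 - 36q + 9q^2 and AVC = VC/q = 56 - 18q + 3q^2.
AVC is minimized where dAVC/dq = -18 + 6q = 0, at q = 3; min AVC = 56 - 18·3 + 3·3^2 = $29.
P = $461 exceeds min AVC = $29, so the firm stays open.
Solving P = MC: -405 - 36q + 9q^2 = 0 ⇒ q = -5 or 9. On the upward-sloping branch, q* = 9.
Check: AVC at q = 9 is $137 ≤ P, so revenue covers variable cost.
Profit = P·q − TC = 461·9 − 1717 = $2432.

Produce at q = 9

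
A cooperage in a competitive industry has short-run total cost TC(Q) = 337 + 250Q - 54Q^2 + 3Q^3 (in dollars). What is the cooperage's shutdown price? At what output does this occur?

$7 per unit, at Q = 9

The shutdown price is the minimum of AVC. VC = 250Q - 54Q^2 + 3Q^3, so AVC = 250 - 54Q + 3Q^2.
dAVC/dQ = -54 + 6Q = 0 gives Q = 9. min AVC = 250 - 54·9 + 3·9^2 = 7.
So the shutdown price is $7.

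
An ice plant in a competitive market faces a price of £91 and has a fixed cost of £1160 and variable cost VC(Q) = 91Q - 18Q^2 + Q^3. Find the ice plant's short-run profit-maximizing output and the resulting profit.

AVC = 91 - 18Q + Q^2; min AVC = £10 at Q = 9. Since P = £91 ≥ min AVC, the firm produces.
With MC = 91 - 36Q + 3Q^2, P = MC on the upward-sloping part at Q* = 12.
TR = 91·12 = 1092. TC = 1160 + 228 = 1388. Profit = 1092 − 1388 = -£296.
That loss of £296 beats the £1160 the firm would lose by shutting down; producing recovers £864 of fixed cost.

Profit = -£296 at Q = 12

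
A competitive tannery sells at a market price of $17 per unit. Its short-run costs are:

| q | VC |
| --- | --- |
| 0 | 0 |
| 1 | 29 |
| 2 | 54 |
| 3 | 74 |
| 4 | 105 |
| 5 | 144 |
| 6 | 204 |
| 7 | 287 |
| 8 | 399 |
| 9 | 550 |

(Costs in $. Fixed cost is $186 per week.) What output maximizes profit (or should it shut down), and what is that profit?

Compute π = P·q − TC at each output: q=0: -186; q=1: -198; q=2: -206; q=3: -209; q=4: -223; q=5: -245; q=6: -288; q=7: -354; q=8: -449; q=9: -583.
Profit is highest at q = 0. Equivalently, the lowest AVC in the table is 74/3 ≈ $24.67 at q = 3, and P = $17 falls below it — price never covers variable cost, so the firm shuts down and loses only its fixed cost.

q = 0 (shut down); profit = -$186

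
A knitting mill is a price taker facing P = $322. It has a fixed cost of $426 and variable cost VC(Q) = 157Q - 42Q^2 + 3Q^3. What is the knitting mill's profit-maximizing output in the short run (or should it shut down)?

Strip out fixed cost: VC = 157Q - 42Q^2 + 3Q^3. Then AVC = 157 - 42Q + 3Q^2 and MC = 157 - 84Q + 9Q^2.
AVC hits its minimum where MC = AVC, at Q = 7, giving min AVC = 157 - 42·7 + 3·7^2 = $10.
Since P = $322 ≥ min AVC = $10, price covers variable cost and the firm should produce.
Solving P = MC: -165 - 84Q + 9Q^2 = 0 ⇒ Q = -5/3 or 11. On the upward-sloping branch, Q* = 11.
Check: AVC at Q = 11 is $58 ≤ P, so revenue covers variable cost.
Profit = P·Q − TC = 322·11 − 1064 = $2478.

Produce at Q = 11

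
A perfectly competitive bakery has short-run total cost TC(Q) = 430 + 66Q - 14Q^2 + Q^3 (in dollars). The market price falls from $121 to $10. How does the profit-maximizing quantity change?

Output falls from 11 to 0 (the firm shuts down)

AVC = 66 - 14Q + Q^2, minimized at Q = 7 where min AVC = $17. MC = 66 - 28Q + 3Q^2.
At P = $121 ≥ min AVC, set P = MC on the rising branch: Q = 11.
At P = $10 < min AVC = $17, price no longer covers variable cost at any output, so the firm shuts down: Q = 0.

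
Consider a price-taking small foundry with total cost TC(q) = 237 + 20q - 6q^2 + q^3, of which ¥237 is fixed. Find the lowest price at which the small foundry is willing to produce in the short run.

¥11 per unit

The firm shuts down when price falls below the minimum of average variable cost. AVC = VC/q = 20 - 6q + q^2.
dAVC/dq = -6 + 2q = 0 gives q = 3. min AVC = 20 - 6·3 + 3^2 = 11.
So the shutdown price is ¥11.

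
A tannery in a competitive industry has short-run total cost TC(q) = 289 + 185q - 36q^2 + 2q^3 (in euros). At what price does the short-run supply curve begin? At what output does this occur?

€23 per unit, at q = 9

The shutdown price is the minimum of AVC. VC = 185q - 36q^2 + 2q^3, so AVC = 185 - 36q + 2q^2.
At the minimum of AVC, MC = AVC. MC = 185 - 72q + 6q^2; setting MC = AVC gives 4q^2 - 36q = 0, so q = 9. min AVC = 23.
For P < €23 the firm produces nothing.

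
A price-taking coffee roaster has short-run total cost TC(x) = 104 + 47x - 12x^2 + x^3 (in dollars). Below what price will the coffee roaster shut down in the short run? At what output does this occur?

Short-run supply begins at min AVC. From VC = 47x - 12x^2 + x^3, AVC = 47 - 12x + x^2.
At the minimum of AVC, MC = AVC. MC = 47 - 24x + 3x^2; setting MC = AVC gives 2x^2 - 12x = 0, so x = 6. min AVC = 11.
For P < $11 the firm produces nothing.

$11 per unit, at x = 6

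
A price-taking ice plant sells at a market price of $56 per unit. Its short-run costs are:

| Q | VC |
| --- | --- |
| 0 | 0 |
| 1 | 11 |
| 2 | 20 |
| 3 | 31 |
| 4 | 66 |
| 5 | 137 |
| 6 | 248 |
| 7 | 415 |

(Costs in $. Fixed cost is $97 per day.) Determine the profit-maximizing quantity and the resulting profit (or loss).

Tabulate TR − TC: Q=0: -97; Q=1: -52; Q=2: -5; Q=3: 40; Q=4: 61; Q=5: 46; Q=6: -9; Q=7: -120.
Profit is maximized at Q = 4. AVC there is 66/4 = $16.50 ≤ P, so producing beats shutting down (which would give -$97).

Q = 4; profit = $61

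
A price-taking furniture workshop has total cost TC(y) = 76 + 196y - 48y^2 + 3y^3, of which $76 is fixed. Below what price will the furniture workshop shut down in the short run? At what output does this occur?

$4 per unit, at y = 8

The firm shuts down when price falls below the minimum of average variable cost. AVC = VC/y = 196 - 48y + 3y^2.
dAVC/dy = -48 + 6y = 0 gives y = 8. min AVC = 196 - 48·8 + 3·8^2 = 4.
For P < $4 the firm produces nothing.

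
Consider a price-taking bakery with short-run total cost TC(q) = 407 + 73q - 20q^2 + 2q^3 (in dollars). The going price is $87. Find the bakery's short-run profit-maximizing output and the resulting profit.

AVC = 73 - 20q + 2q^2; min AVC = $23 at q = 5. Since P = $87 ≥ min AVC, the firm produces.
MC = 73 - 40q + 6q^2. Setting P = MC and taking the root on the rising branch gives q* = 7.
TR = 87·7 = 609. TC = 407 + 217 = 624. Profit = 609 − 624 = -$15.
Shutting down would mean losing the fixed cost of $407, so operating at a loss of $15 is better by $392.

Profit = -$15 at q = 7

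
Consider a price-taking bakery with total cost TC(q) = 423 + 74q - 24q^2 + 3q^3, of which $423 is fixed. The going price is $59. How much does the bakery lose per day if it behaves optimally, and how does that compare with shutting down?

Profit = -$273 at q = 5

AVC = 74 - 24q + 3q^2 has its minimum $26 at q = 4; price $59 clears that bar, so the firm operates.
MC = 74 - 48q + 9q^2. Setting P = MC and taking the root on the rising branch gives q* = 5.
TR = 59·5 = 295. TC = 423 + 145 = 568. Profit = 295 − 568 = -$273.
By producing, the firm covers all variable cost plus $150 of fixed cost; shutting down would lose the full $423.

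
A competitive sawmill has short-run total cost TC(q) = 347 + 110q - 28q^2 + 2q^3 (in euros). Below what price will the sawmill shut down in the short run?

€12 per unit

The shutdown price is the minimum of AVC. VC = 110q - 28q^2 + 2q^3, so AVC = 110 - 28q + 2q^2.
dAVC/dq = -28 + 4q = 0 gives q = 7. min AVC = 110 - 28·7 + 2·7^2 = 12.
The firm shuts down for any P below €12.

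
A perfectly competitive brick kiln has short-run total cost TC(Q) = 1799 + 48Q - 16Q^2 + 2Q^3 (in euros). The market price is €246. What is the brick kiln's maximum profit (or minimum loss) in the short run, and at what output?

Profit = -€179 at Q = 9

AVC = 48 - 16Q + 2Q^2; min AVC = €16 at Q = 4. Since P = €246 ≥ min AVC, the firm produces.
MC = 48 - 32Q + 6Q^2. Setting P = MC and taking the root on the rising branch gives Q* = 9.
TR = 246·9 = 2214. TC = 1799 + 594 = 2393. Profit = 2214 − 2393 = -€179.
Shutting down would mean losing the fixed cost of €1799, so operating at a loss of €179 is better by €1620.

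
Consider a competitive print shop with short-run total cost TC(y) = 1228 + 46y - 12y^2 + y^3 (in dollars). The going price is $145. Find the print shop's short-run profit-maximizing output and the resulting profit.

Profit = -$18 at y = 11

AVC = 46 - 12y + y^2; min AVC = $10 at y = 6. Since P = $145 ≥ min AVC, the firm produces.
With MC = 46 - 24y + 3y^2, P = MC on the upward-sloping part at y* = 11.
TR = 145·11 = 1595. TC = 1228 + 385 = 1613. Profit = 1595 − 1613 = -$18.
Shutting down would mean losing the fixed cost of $1228, so operating at a loss of $18 is better by $1210.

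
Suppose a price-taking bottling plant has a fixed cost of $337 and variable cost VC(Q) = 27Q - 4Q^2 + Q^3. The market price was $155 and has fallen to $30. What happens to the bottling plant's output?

Output falls from 8 to 3

AVC = 27 - 4Q + Q^2, minimized at Q = 2 where min AVC = $23. MC = 27 - 8Q + 3Q^2.
At P = $155 ≥ min AVC, set P = MC on the rising branch: Q = 8.
At P = $30 ≥ min AVC, set P = MC: Q = 3. The firm stays open but cuts output.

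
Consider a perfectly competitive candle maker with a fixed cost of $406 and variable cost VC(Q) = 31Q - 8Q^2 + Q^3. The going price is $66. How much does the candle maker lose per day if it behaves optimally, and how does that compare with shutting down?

AVC = 31 - 8Q + Q^2; min AVC = $15 at Q = 4. Since P = $66 ≥ min AVC, the firm produces.
MC = 31 - 16Q + 3Q^2. Setting P = MC and taking the root on the rising branch gives Q* = 7.
TR = 66·7 = 462. TC = 406 + 168 = 574. Profit = 462 − 574 = -$112.
That loss of $112 beats the $406 the firm would lose by shutting down; producing recovers $294 of fixed cost.

Profit = -$112 at Q = 7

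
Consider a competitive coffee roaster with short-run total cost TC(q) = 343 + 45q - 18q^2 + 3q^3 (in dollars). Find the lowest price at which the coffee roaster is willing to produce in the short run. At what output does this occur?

The shutdown price is the minimum of AVC. VC = 45q - 18q^2 + 3q^3, so AVC = 45 - 18q + 3q^2.
At the minimum of AVC, MC = AVC. MC = 45 - 36q + 9q^2; setting MC = AVC gives 6q^2 - 18q = 0, so q = 3. min AVC = 18.
So the shutdown price is $18.

$18 per unit, at q = 3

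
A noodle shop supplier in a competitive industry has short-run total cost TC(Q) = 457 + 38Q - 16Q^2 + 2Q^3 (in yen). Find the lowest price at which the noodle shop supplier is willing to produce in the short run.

The firm shuts down when price falls below the minimum of average variable cost. AVC = VC/Q = 38 - 16Q + 2Q^2.
dAVC/dQ = -16 + 4Q = 0 gives Q = 4. min AVC = 38 - 16·4 + 2·4^2 = 6.
So the shutdown price is ¥6.

¥6 per unit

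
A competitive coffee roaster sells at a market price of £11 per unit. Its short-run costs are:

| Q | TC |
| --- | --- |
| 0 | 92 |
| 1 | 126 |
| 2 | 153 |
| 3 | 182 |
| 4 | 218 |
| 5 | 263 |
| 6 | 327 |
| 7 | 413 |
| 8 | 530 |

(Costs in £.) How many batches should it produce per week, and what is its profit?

Q = 0 (shut down); profit = -£92

Tabulate TR − TC: Q=0: -92; Q=1: -115; Q=2: -131; Q=3: -149; Q=4: -174; Q=5: -208; Q=6: -261; Q=7: -336; Q=8: -442.
Profit is highest at Q = 0. Equivalently, the lowest AVC in the table is 90/3 ≈ £30 at Q = 3, and P = £11 falls below it — price never covers variable cost, so the firm shuts down and loses only its fixed cost.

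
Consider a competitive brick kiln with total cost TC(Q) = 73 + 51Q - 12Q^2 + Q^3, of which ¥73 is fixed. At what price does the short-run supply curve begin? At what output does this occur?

The shutdown price is the minimum of AVC. VC = 51Q - 12Q^2 + Q^3, so AVC = 51 - 12Q + Q^2.
At the minimum of AVC, MC = AVC. MC = 51 - 24Q + 3Q^2; setting MC = AVC gives 2Q^2 - 12Q = 0, so Q = 6. min AVC = 15.
For P < ¥15 the firm produces nothing.

¥15 per unit, at Q = 6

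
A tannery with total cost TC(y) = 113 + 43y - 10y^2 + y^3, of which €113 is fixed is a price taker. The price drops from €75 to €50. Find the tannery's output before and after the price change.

AVC = 43 - 10y + y^2, minimized at y = 5 where min AVC = €18. MC = 43 - 20y + 3y^2.
With P = €75 above the shutdown price, P = MC gives y = 8.
At P = €50 ≥ min AVC, set P = MC: y = 7. The firm stays open but cuts output.

Output falls from 8 to 7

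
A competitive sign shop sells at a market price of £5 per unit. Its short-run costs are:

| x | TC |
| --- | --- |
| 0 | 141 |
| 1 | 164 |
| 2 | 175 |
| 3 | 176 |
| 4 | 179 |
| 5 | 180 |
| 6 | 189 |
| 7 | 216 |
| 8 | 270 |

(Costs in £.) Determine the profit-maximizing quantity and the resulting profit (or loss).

Tabulate TR − TC: x=0: -141; x=1: -159; x=2: -165; x=3: -161; x=4: -159; x=5: -155; x=6: -159; x=7: -181; x=8: -230.
Profit is highest at x = 0. Equivalently, the lowest AVC in the table is 39/5 ≈ £7.80 at x = 5, and P = £5 falls below it — price never covers variable cost, so the firm shuts down and loses only its fixed cost.

x = 0 (shut down); profit = -£141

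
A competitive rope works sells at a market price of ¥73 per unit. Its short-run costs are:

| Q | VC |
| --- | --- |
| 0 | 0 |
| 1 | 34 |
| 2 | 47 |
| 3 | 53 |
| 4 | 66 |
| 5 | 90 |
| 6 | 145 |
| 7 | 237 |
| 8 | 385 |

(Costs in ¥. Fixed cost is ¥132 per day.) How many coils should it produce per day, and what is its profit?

Q = 6; profit = ¥161

Compute π = P·Q − TC at each output: Q=0: -132; Q=1: -93; Q=2: -33; Q=3: 34; Q=4: 94; Q=5: 143; Q=6: 161; Q=7: 142; Q=8: 67.
Profit is maximized at Q = 6. AVC there is 145/6 = ¥24.17 ≤ P, so producing beats shutting down (which would give -¥132).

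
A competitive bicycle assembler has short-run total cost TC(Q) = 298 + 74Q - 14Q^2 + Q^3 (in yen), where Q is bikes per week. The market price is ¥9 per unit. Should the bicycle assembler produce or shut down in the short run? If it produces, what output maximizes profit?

Shut down

Variable cost is VC = 74Q - 14Q^2 + Q^3, so AVC = VC/Q = 74 - 14Q + Q^2 and MC = dTC/dQ = 74 - 28Q + 3Q^2.
AVC hits its minimum where MC = AVC, at Q = 7, giving min AVC = 74 - 14·7 + 7^2 = ¥25.
Since P = ¥9 < min AVC = ¥25, price fails to cover variable cost at any output.
The firm minimizes its loss by shutting down and losing only its fixed cost of ¥298.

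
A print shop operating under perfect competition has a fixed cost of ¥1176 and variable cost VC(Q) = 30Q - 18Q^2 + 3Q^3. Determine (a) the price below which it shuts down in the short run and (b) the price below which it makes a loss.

Shutdown price = min AVC. AVC = 30 - 18Q + 3Q^2, with vertex at Q = 3 and minimum ¥3.
ATC = 1176/Q + 30 - 18Q + 3Q^2. Setting dATC/dQ = −1176/Q^2 − 18 + 6Q = 0 gives Q = 7 (since 6·7^3 − 18·7^2 = 1176).
min ATC = 1176/7 + 30 − 18·7 + 3·7^2 = ¥219. That is the break-even price.
Between these two prices the firm operates at a loss; above ¥219 it earns a profit.

Shutdown price = ¥3; break-even price = ¥219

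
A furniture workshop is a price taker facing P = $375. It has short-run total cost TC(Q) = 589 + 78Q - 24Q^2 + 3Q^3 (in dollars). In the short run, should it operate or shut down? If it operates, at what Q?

Produce at Q = 9

From TC, MC = TC'(Q) = 78 - 48Q + 9Q^2 and AVC = VC/Q = 78 - 24Q + 3Q^2.
AVC is minimized where dAVC/dQ = -24 + 6Q = 0, at Q = 4; min AVC = 78 - 24·4 + 3·4^2 = $30.
Since P = $375 ≥ min AVC = $30, price covers variable cost and the firm should produce.
Set P = MC: 375 = 78 - 48Q + 9Q^2 → -297 - 48Q + 9Q^2 = 0. The roots are Q = -11/3 and Q = 9; the profit-maximizing output is on the rising part of MC, so Q* = 9.
Check: AVC at Q = 9 is $105 ≤ P, so revenue covers variable cost.
Profit = P·Q − TC = 375·9 − 1534 = $1841.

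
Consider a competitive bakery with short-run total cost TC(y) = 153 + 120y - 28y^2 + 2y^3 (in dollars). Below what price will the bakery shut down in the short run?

$22 per unit

The shutdown price is the minimum of AVC. VC = 120y - 28y^2 + 2y^3, so AVC = 120 - 28y + 2y^2.
At the minimum of AVC, MC = AVC. MC = 120 - 56y + 6y^2; setting MC = AVC gives 4y^2 - 28y = 0, so y = 7. min AVC = 22.
So the shutdown price is $22.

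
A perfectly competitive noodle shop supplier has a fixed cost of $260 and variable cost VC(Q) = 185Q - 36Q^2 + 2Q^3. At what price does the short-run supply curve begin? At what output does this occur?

$23 per unit, at Q = 9

The firm shuts down when price falls below the minimum of average variable cost. AVC = VC/Q = 185 - 36Q + 2Q^2.
dAVC/dQ = -36 + 4Q = 0 gives Q = 9. min AVC = 185 - 36·9 + 2·9^2 = 23.
The firm shuts down for any P below $23.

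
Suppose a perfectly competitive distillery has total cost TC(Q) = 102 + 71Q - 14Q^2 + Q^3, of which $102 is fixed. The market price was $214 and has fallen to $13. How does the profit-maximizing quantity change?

MC = 71 - 28Q + 3Q^2; the shutdown threshold is min AVC = $22 (at Q = 7).
With P = $214 above the shutdown price, P = MC gives Q = 13.
At P = $13 < min AVC = $22, price no longer covers variable cost at any output, so the firm shuts down: Q = 0.

Output falls from 13 to 0 (the firm shuts down)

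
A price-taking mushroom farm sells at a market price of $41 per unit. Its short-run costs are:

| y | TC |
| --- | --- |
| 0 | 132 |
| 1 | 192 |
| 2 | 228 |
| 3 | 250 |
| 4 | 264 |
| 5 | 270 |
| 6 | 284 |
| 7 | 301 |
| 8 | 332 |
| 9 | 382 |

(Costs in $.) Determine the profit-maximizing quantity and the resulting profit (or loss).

Compute π = P·y − TC at each output: y=0: -132; y=1: -151; y=2: -146; y=3: -127; y=4: -100; y=5: -65; y=6: -38; y=7: -14; y=8: -4; y=9: -13.
Profit is maximized at y = 8. AVC there is 200/8 = $25 ≤ P, so producing beats shutting down (which would give -$132).

y = 8; profit = -$4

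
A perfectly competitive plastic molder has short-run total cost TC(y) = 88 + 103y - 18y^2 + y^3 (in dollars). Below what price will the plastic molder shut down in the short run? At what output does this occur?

The shutdown price is the minimum of AVC. VC = 103y - 18y^2 + y^3, so AVC = 103 - 18y + y^2.
At the minimum of AVC, MC = AVC. MC = 103 - 36y + 3y^2; setting MC = AVC gives 2y^2 - 18y = 0, so y = 9. min AVC = 22.
The firm shuts down for any P below $22.

$22 per unit, at y = 9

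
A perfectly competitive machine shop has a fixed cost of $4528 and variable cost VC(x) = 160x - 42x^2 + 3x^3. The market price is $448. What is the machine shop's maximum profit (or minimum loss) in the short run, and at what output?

Profit = -$208 at x = 12

AVC = 160 - 42x + 3x^2; min AVC = $13 at x = 7. Since P = $448 ≥ min AVC, the firm produces.
With MC = 160 - 84x + 9x^2, P = MC on the upward-sloping part at x* = 12.
TR = 448·12 = 5376. TC = 4528 + 1056 = 5584. Profit = 5376 − 5584 = -$208.
That loss of $208 beats the $4528 the firm would lose by shutting down; producing recovers $4320 of fixed cost.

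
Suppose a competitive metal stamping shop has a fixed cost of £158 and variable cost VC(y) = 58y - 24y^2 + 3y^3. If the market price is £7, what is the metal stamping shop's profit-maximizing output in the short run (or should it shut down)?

Shut down

From TC, MC = TC'(y) = 58 - 48y + 9y^2 and AVC = VC/y = 58 - 24y + 3y^2.
AVC hits its minimum where MC = AVC, at y = 4, giving min AVC = 58 - 24·4 + 3·4^2 = £10.
P = £7 lies below min AVC = £10; no output level covers variable cost.
Best response: produce nothing and absorb the £158 fixed cost.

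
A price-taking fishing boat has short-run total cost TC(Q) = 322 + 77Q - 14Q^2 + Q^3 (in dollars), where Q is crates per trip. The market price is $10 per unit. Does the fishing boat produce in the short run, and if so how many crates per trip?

Shut down

From TC, MC = TC'(Q) = 77 - 28Q + 3Q^2 and AVC = VC/Q = 77 - 14Q + Q^2.
AVC is minimized where dAVC/dQ = -14 + 2Q = 0, at Q = 7; min AVC = 77 - 14·7 + 7^2 = $28.
With P < min AVC ($10 < $28), every unit sold adds to the loss.
Best response: produce nothing and absorb the $322 fixed cost.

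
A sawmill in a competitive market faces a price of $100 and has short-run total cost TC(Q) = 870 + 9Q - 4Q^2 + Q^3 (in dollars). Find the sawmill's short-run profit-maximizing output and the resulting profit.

AVC = 9 - 4Q + Q^2 has its minimum $5 at Q = 2; price $100 clears that bar, so the firm operates.
With MC = 9 - 8Q + 3Q^2, P = MC on the upward-sloping part at Q* = 7.
TR = 100·7 = 700. TC = 870 + 210 = 1080. Profit = 700 − 1080 = -$380.
By producing, the firm covers all variable cost plus $490 of fixed cost; shutting down would lose the full $870.

Profit = -$380 at Q = 7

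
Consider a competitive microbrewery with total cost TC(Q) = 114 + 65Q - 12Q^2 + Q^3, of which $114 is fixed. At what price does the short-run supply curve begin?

$29 per unit

The firm shuts down when price falls below the minimum of average variable cost. AVC = VC/Q = 65 - 12Q + Q^2.
dAVC/dQ = -12 + 2Q = 0 gives Q = 6. min AVC = 65 - 12·6 + 6^2 = 29.
For P < $29 the firm produces nothing.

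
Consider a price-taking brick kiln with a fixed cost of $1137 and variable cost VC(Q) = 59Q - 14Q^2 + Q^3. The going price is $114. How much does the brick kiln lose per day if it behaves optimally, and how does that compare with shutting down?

AVC = 59 - 14Q + Q^2; min AVC = $10 at Q = 7. Since P = $114 ≥ min AVC, the firm produces.
MC = 59 - 28Q + 3Q^2. Setting P = MC and taking the root on the rising branch gives Q* = 11.
TR = 114·11 = 1254. TC = 1137 + 286 = 1423. Profit = 1254 − 1423 = -$169.
By producing, the firm covers all variable cost plus $968 of fixed cost; shutting down would lose the full $1137.

Profit = -$169 at Q = 11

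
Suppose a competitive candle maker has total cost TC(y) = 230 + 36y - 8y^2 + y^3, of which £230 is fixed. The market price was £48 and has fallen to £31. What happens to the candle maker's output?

AVC = 36 - 8y + y^2, minimized at y = 4 where min AVC = £20. MC = 36 - 16y + 3y^2.
With P = £48 above the shutdown price, P = MC gives y = 6.
At P = £31 ≥ min AVC, set P = MC: y = 5. The firm stays open but cuts output.

Output falls from 6 to 5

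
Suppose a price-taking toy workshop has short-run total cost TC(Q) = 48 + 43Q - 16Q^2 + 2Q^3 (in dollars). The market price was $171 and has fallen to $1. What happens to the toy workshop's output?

Output falls from 8 to 0 (the firm shuts down)

AVC = 43 - 16Q + 2Q^2, minimized at Q = 4 where min AVC = $11. MC = 43 - 32Q + 6Q^2.
With P = $171 above the shutdown price, P = MC gives Q = 8.
At P = $1 < min AVC = $11, price no longer covers variable cost at any output, so the firm shuts down: Q = 0.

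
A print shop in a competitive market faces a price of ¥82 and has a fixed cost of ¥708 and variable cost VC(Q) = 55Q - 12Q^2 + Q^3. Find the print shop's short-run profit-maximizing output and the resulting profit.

Profit = -¥222 at Q = 9

AVC = 55 - 12Q + Q^2 has its minimum ¥19 at Q = 6; price ¥82 clears that bar, so the firm operates.
MC = 55 - 24Q + 3Q^2. Setting P = MC and taking the root on the rising branch gives Q* = 9.
TR = 82·9 = 738. TC = 708 + 252 = 960. Profit = 738 − 960 = -¥222.
By producing, the firm covers all variable cost plus ¥486 of fixed cost; shutting down would lose the full ¥708.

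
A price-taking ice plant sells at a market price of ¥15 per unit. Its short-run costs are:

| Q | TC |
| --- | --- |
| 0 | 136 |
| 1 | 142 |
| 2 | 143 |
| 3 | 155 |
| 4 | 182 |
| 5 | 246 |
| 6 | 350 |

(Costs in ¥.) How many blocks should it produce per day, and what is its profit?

Q = 3; profit = -¥110

Compute π = P·Q − TC at each output: Q=0: -136; Q=1: -127; Q=2: -113; Q=3: -110; Q=4: -122; Q=5: -171; Q=6: -260.
Profit is maximized at Q = 3. AVC there is 19/3 = ¥6.33 ≤ P, so producing beats shutting down (which would give -¥136).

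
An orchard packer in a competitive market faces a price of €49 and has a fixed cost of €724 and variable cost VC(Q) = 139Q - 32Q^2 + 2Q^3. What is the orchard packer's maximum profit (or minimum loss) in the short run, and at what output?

Profit = -€400 at Q = 9

AVC = 139 - 32Q + 2Q^2 has its minimum €11 at Q = 8; price €49 clears that bar, so the firm operates.
MC = 139 - 64Q + 6Q^2. Setting P = MC and taking the root on the rising branch gives Q* = 9.
TR = 49·9 = 441. TC = 724 + 117 = 841. Profit = 441 − 841 = -€400.
By producing, the firm covers all variable cost plus €324 of fixed cost; shutting down would lose the full €724.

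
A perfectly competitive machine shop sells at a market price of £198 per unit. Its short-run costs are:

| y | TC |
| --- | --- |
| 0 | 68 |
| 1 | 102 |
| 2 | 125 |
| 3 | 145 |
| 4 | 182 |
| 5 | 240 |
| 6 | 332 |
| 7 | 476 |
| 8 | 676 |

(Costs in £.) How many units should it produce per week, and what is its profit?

y = 7; profit = £910

Tabulate TR − TC: y=0: -68; y=1: 96; y=2: 271; y=3: 449; y=4: 610; y=5: 750; y=6: 856; y=7: 910; y=8: 908.
Profit is maximized at y = 7. AVC there is 408/7 = £58.29 ≤ P, so producing beats shutting down (which would give -£68).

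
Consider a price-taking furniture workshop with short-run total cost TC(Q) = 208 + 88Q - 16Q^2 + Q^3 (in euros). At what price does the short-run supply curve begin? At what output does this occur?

€24 per unit, at Q = 8

The shutdown price is the minimum of AVC. VC = 88Q - 16Q^2 + Q^3, so AVC = 88 - 16Q + Q^2.
At the minimum of AVC, MC = AVC. MC = 88 - 32Q + 3Q^2; setting MC = AVC gives 2Q^2 - 16Q = 0, so Q = 8. min AVC = 24.
For P < €24 the firm produces nothing.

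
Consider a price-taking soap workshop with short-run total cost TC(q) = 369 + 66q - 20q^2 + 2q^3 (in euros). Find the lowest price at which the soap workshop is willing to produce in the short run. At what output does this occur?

The firm shuts down when price falls below the minimum of average variable cost. AVC = VC/q = 66 - 20q + 2q^2.
dAVC/dq = -20 + 4q = 0 gives q = 5. min AVC = 66 - 20·5 + 2·5^2 = 16.
So the shutdown price is €16.

€16 per unit, at q = 5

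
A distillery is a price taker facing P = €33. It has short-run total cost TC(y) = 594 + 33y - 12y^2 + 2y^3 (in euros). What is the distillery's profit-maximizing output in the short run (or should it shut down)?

Produce at y = 4

Variable cost is VC = 33y - 12y^2 + 2y^3, so AVC = VC/y = 33 - 12y + 2y^2 and MC = dTC/dy = 33 - 24y + 6y^2.
The AVC parabola has its vertex at y = 12/4 = 3, where AVC = 33 - 12·3 + 2·3^2 = €15.
P = €33 exceeds min AVC = €15, so the firm stays open.
Solving P = MC: -24y + 6y^2 = 0 ⇒ y = 0 or 4. On the upward-sloping branch, y* = 4.
Check: AVC at y = 4 is €17 ≤ P, so revenue covers variable cost.
Profit = P·y − TC = 33·4 − 662 = -€530, a loss, but smaller than the €594 fixed cost the firm would lose by shutting down.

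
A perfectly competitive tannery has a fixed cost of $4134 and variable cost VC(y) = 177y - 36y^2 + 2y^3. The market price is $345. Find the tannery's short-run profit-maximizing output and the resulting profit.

AVC = 177 - 36y + 2y^2 has its minimum $15 at y = 9; price $345 clears that bar, so the firm operates.
MC = 177 - 72y + 6y^2. Setting P = MC and taking the root on the rising branch gives y* = 14.
TR = 345·14 = 4830. TC = 4134 + 910 = 5044. Profit = 4830 − 5044 = -$214.
Shutting down would mean losing the fixed cost of $4134, so operating at a loss of $214 is better by $3920.

Profit = -$214 at y = 14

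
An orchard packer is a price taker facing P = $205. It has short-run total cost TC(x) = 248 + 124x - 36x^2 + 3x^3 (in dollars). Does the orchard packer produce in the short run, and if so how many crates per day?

Variable cost is VC = 124x - 36x^2 + 3x^3, so AVC = VC/x = 124 - 36x + 3x^2 and MC = dTC/dx = 124 - 72x + 9x^2.
AVC is minimized where dAVC/dx = -36 + 6x = 0, at x = 6; min AVC = 124 - 36·6 + 3·6^2 = $16.
P = $205 exceeds min AVC = $16, so the firm stays open.
Set P = MC: 205 = 124 - 72x + 9x^2 → -81 - 72x + 9x^2 = 0. The roots are x = -1 and x = 9; the profit-maximizing output is on the rising part of MC, so x* = 9.
Check: AVC at x = 9 is $43 ≤ P, so revenue covers variable cost.
Profit = P·x − TC = 205·9 − 635 = $1210.

Produce at x = 9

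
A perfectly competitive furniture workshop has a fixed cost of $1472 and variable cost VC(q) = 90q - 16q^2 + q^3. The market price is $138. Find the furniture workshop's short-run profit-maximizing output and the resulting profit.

AVC = 90 - 16q + q^2; min AVC = $26 at q = 8. Since P = $138 ≥ min AVC, the firm produces.
MC = 90 - 32q + 3q^2. Setting P = MC and taking the root on the rising branch gives q* = 12.
TR = 138·12 = 1656. TC = 1472 + 504 = 1976. Profit = 1656 − 1976 = -$320.
That loss of $320 beats the $1472 the firm would lose by shutting down; producing recovers $1152 of fixed cost.

Profit = -$320 at q = 12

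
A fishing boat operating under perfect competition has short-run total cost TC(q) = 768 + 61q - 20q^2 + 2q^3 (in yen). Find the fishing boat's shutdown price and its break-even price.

Shutdown price = ¥11; break-even price = ¥125

AVC = 61 - 20q + 2q^2; minimized at q = 5, giving min AVC = ¥11. That is the shutdown price.
ATC = 768/q + 61 - 20q + 2q^2. Setting dATC/dq = −768/q^2 − 20 + 4q = 0 gives q = 8 (since 4·8^3 − 20·8^2 = 768).
min ATC = 768/8 + 61 − 20·8 + 2·8^2 = ¥125. That is the break-even price.
Between these two prices the firm operates at a loss; above ¥125 it earns a profit.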